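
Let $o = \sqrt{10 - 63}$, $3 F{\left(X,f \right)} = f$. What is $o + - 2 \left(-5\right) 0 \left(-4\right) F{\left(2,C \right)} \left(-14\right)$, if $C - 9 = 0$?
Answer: $i \sqrt{53} \approx 7.2801 i$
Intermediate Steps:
$C = 9$ ($C = 9 + 0 = 9$)
$F{\left(X,f \right)} = \frac{f}{3}$
$o = i \sqrt{53}$ ($o = \sqrt{-53} = i \sqrt{53} \approx 7.2801 i$)
$o + - 2 \left(-5\right) 0 \left(-4\right) F{\left(2,C \right)} \left(-14\right) = i \sqrt{53} + - 2 \left(-5\right) 0 \left(-4\right) \frac{1}{3} \cdot 9 \left(-14\right) = i \sqrt{53} + - 2 \cdot 0 \left(-4\right) 3 \left(-14\right) = i \sqrt{53} + - 2 \cdot 0 \cdot 3 \left(-14\right) = i \sqrt{53} + \left(-2\right) 0 \left(-14\right) = i \sqrt{53} + 0 \left(-14\right) = i \sqrt{53} + 0 = i \sqrt{53}$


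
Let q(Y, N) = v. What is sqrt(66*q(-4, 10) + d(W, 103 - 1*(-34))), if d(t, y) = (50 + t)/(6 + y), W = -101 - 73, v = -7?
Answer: I*sqrt(9465170)/143 ≈ 21.514*I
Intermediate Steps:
q(Y, N) = -7
W = -174
d(t, y) = (50 + t)/(6 + y)
sqrt(66*q(-4, 10) + d(W, 103 - 1*(-34))) = sqrt(66*(-7) + (50 - 174)/(6 + (103 - 1*(-34)))) = sqrt(-462 - 124/(6 + (103 + 34))) = sqrt(-462 - 124/(6 + 137)) = sqrt(-462 - 124/143) = sqrt(-66190/143) = I*sqrt(9465170)/143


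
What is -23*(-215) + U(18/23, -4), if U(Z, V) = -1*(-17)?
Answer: 4962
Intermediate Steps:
U(Z, V) = 17
-23*(-215) + U(18/23, -4) = -23*(-215) + 17 = 4945 + 17 = 4962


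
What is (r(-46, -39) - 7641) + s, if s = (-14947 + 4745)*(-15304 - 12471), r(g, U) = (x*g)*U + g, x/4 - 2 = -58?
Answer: 282951007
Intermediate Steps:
x = -224 (x = 8 + 4*(-58) = 8 - 232 = -224)
r(g, U) = g - 224*U*g (r(g, U) = (-224*g)*U + g = -224*U*g + g = g - 224*U*g)
s = 283360550 (s = -10202*(-27775) = 283360550)
(r(-46, -39) - 7641) + s = (-46*(1 - 224*(-39)) - 7641) + 283360550 = (-46*(1 + 8736) - 7641) + 283360550 = (-46*8737 - 7641) + 283360550 = (-401902 - 7641) + 283360550 = -409543 + 283360550 = 282951007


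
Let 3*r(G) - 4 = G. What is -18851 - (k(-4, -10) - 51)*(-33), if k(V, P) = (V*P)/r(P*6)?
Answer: -144233/7 ≈ -20605.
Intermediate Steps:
r(G) = 4/3 + G/3
k(V, P) = P*V/(4/3 + 2*P) (k(V, P) = (V*P)/(4/3 + (P*6)/3) = (P*V)/(4/3 + (6*P)/3) = (P*V)/(4/3 + 2*P) = P*V/(4/3 + 2*P))
-18851 - (k(-4, -10) - 51)*(-33) = -18851 - ((3/2)*(-10)*(-4)/(2 + 3*(-10)) - 51)*(-33) = -18851 - ((3/2)*(-10)*(-4)/(2 - 30) - 51)*(-33) = -18851 - ((3/2)*(-10)*(-4)/(-28) - 51)*(-33) = -18851 - ((3/2)*(-10)*(-4)*(-1/28) - 51)*(-33) = -18851 - (-15/7 - 51)*(-33) = -18851 - (-372)*(-33)/7 = -18851 - 1*12276/7 = -18851 - 12276/7 = -144233/7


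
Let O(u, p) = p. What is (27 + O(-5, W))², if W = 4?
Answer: 961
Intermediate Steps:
(27 + O(-5, W))² = (27 + 4)² = 31² = 961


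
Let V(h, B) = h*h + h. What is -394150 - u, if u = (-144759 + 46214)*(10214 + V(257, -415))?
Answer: 7540269250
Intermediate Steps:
V(h, B) = h + h**2 (V(h, B) = h**2 + h = h + h**2)
u = -7540663400 (u = (-144759 + 46214)*(10214 + 257*(1 + 257)) = -98545*(10214 + 257*258) = -98545*(10214 + 66306) = -98545*76520 = -7540663400)
-394150 - u = -394150 - 1*(-7540663400) = -394150 + 7540663400 = 7540269250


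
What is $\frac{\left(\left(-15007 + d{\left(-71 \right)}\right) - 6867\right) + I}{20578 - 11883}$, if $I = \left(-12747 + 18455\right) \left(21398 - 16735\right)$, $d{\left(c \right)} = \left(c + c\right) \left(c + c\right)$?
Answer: $\frac{26614694}{8695} \approx 3060.9$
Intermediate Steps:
$d{\left(c \right)} = 4 c^{2}$ ($d{\left(c \right)} = 2 c 2 c = 4 c^{2}$)
$I = 26616404$ ($I = 5708 \cdot 4663 = 26616404$)
$\frac{\left(\left(-15007 + d{\left(-71 \right)}\right) - 6867\right) + I}{20578 - 11883} = \frac{\left(\left(-15007 + 4 \left(-71\right)^{2}\right) - 6867\right) + 26616404}{20578 - 11883} = \frac{\left(\left(-15007 + 4 \cdot 5041\right) - 6867\right) + 26616404}{8695} = \left(\left(\left(-15007 + 20164\right) - 6867\right) + 26616404\right) \frac{1}{8695} = \left(\left(5157 - 6867\right) + 26616404\right) \frac{1}{8695} = \left(-1710 + 26616404\right) \frac{1}{8695} = 26614694 \cdot \frac{1}{8695} = \frac{26614694}{8695}$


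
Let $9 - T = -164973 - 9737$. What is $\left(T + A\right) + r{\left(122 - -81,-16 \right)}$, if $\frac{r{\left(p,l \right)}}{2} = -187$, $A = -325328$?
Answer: $-150983$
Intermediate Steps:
$r{\left(p,l \right)} = -374$ ($r{\left(p,l \right)} = 2 \left(-187\right) = -374$)
$T = 174719$ ($T = 9 - \left(-164973 - 9737\right) = 9 - -174710 = 9 + 174710 = 174719$)
$\left(T + A\right) + r{\left(122 - -81,-16 \right)} = \left(174719 - 325328\right) - 374 = -150609 - 374 = -150983$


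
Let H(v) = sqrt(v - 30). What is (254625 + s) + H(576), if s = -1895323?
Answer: -1640698 + sqrt(546) ≈ -1.6407e+6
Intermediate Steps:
H(v) = sqrt(-30 + v)
(254625 + s) + H(576) = (254625 - 1895323) + sqrt(-30 + 576) = -1640698 + sqrt(546)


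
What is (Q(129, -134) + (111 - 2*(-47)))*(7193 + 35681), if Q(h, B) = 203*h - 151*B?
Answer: 1999043124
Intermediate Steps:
Q(h, B) = -151*B + 203*h
(Q(129, -134) + (111 - 2*(-47)))*(7193 + 35681) = ((-151*(-134) + 203*129) + (111 - 2*(-47)))*(7193 + 35681) = ((20234 + 26187) + (111 + 94))*42874 = (46421 + 205)*42874 = 46626*42874 = 1999043124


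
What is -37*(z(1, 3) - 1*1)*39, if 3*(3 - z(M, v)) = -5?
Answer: -5291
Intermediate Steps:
z(M, v) = 14/3 (z(M, v) = 3 - ⅓*(-5) = 3 + 5/3 = 14/3)
-37*(z(1, 3) - 1*1)*39 = -37*(14/3 - 1*1)*39 = -37*(14/3 - 1)*39 = -37*11/3*39 = -407/3*39 = -5291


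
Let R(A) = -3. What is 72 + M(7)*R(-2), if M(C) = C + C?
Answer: 30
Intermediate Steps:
M(C) = 2*C
72 + M(7)*R(-2) = 72 + (2*7)*(-3) = 72 + 14*(-3) = 72 - 42 = 30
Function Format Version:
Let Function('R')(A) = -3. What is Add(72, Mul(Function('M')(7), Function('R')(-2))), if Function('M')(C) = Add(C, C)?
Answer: 30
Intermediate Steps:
Function('M')(C) = Mul(2, C)
Add(72, Mul(Function('M')(7), Function('R')(-2))) = Add(72, Mul(Mul(2, 7), -3)) = Add(72, Mul(14, -3)) = Add(72, -42) = 30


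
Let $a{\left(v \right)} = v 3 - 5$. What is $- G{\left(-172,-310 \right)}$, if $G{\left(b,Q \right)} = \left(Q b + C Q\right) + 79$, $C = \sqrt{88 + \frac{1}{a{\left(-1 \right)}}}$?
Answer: $-53399 + \frac{155 \sqrt{1406}}{2} \approx -50493.0$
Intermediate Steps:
$a{\left(v \right)} = -5 + 3 v$ ($a{\left(v \right)} = 3 v - 5 = -5 + 3 v$)
$C = \frac{\sqrt{1406}}{4}$ ($C = \sqrt{88 + \frac{1}{-5 + 3 \left(-1\right)}} = \sqrt{88 + \frac{1}{-5 - 3}} = \sqrt{88 + \frac{1}{-8}} = \sqrt{88 - \frac{1}{8}} = \sqrt{\frac{703}{8}} = \frac{\sqrt{1406}}{4} \approx 9.3742$)
$G{\left(b,Q \right)} = 79 + Q b + \frac{Q \sqrt{1406}}{4}$ ($G{\left(b,Q \right)} = \left(Q b + \frac{\sqrt{1406}}{4} Q\right) + 79 = \left(Q b + \frac{Q \sqrt{1406}}{4}\right) + 79 = 79 + Q b + \frac{Q \sqrt{1406}}{4}$)
$- G{\left(-172,-310 \right)} = - (79 - -53320 + \frac{1}{4} \left(-310\right) \sqrt{1406}) = - (79 + 53320 - \frac{155 \sqrt{1406}}{2}) = - (53399 - \frac{155 \sqrt{1406}}{2}) = -53399 + \frac{155 \sqrt{1406}}{2}$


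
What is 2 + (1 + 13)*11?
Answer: 156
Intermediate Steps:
2 + (1 + 13)*11 = 2 + 14*11 = 2 + 154 = 156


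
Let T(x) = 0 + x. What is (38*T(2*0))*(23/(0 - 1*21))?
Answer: 0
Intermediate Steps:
T(x) = x
(38*T(2*0))*(23/(0 - 1*21)) = (38*(2*0))*(23/(0 - 1*21)) = (38*0)*(23/(0 - 21)) = 0*(23/(-21)) = 0*(23*(-1/21)) = 0*(-23/21) = 0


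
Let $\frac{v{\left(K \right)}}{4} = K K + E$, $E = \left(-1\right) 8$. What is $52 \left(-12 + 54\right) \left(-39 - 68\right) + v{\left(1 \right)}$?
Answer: $-233716$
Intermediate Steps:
$E = -8$
$v{\left(K \right)} = -32 + 4 K^{2}$ ($v{\left(K \right)} = 4 \left(K K - 8\right) = 4 \left(K^{2} - 8\right) = 4 \left(-8 + K^{2}\right) = -32 + 4 K^{2}$)
$52 \left(-12 + 54\right) \left(-39 - 68\right) + v{\left(1 \right)} = 52 \left(-12 + 54\right) \left(-39 - 68\right) - \left(32 - 4 \cdot 1^{2}\right) = 52 \cdot 42 \left(-107\right) + \left(-32 + 4 \cdot 1\right) = 52 \left(-4494\right) + \left(-32 + 4\right) = -233688 - 28 = -233716$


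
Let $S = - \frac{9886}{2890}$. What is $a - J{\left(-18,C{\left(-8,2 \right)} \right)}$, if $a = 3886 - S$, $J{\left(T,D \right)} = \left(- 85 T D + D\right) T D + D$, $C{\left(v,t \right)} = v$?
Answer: $\frac{2554195613}{1445} \approx 1.7676 \cdot 10^{6}$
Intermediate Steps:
$S = - \frac{4943}{1445}$ ($S = \left(-9886\right) \frac{1}{2890} = - \frac{4943}{1445} \approx -3.4208$)
$J{\left(T,D \right)} = D + D T \left(D - 85 D T\right)$ ($J{\left(T,D \right)} = \left(- 85 D T + D\right) T D + D = \left(D - 85 D T\right) T D + D = T \left(D - 85 D T\right) D + D = D T \left(D - 85 D T\right) + D = D + D T \left(D - 85 D T\right)$)
$a = \frac{5620213}{1445}$ ($a = 3886 - - \frac{4943}{1445} = 3886 + \frac{4943}{1445} = \frac{5620213}{1445} \approx 3889.4$)
$a - J{\left(-18,C{\left(-8,2 \right)} \right)} = \frac{5620213}{1445} - - 8 \left(1 - -144 - - 680 \left(-18\right)^{2}\right) = \frac{5620213}{1445} - - 8 \left(1 + 144 - \left(-680\right) 324\right) = \frac{5620213}{1445} - - 8 \left(1 + 144 + 220320\right) = \frac{5620213}{1445} - \left(-8\right) 220465 = \frac{5620213}{1445} - -1763720 = \frac{5620213}{1445} + 1763720 = \frac{2554195613}{1445}$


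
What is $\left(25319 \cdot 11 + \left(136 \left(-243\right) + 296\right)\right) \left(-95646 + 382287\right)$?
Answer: $70444032237$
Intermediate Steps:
$\left(25319 \cdot 11 + \left(136 \left(-243\right) + 296\right)\right) \left(-95646 + 382287\right) = \left(278509 + \left(-33048 + 296\right)\right) 286641 = \left(278509 - 32752\right) 286641 = 245757 \cdot 286641 = 70444032237$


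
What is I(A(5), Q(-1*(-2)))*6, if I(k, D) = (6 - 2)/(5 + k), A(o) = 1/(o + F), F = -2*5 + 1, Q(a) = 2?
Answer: 96/19 ≈ 5.0526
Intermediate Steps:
F = -9 (F = -10 + 1 = -9)
A(o) = 1/(-9 + o) (A(o) = 1/(o - 9) = 1/(-9 + o))
I(k, D) = 4/(5 + k)
I(A(5), Q(-1*(-2)))*6 = (4/(5 + 1/(-9 + 5)))*6 = (4/(5 + 1/(-4)))*6 = (4/(5 - ¼))*6 = (4/(19/4))*6 = (4*(4/19))*6 = (16/19)*6 = 96/19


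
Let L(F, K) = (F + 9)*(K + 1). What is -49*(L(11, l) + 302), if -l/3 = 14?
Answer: 25382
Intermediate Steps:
l = -42 (l = -3*14 = -42)
L(F, K) = (1 + K)*(9 + F) (L(F, K) = (9 + F)*(1 + K) = (1 + K)*(9 + F))
-49*(L(11, l) + 302) = -49*((9 + 11 + 9*(-42) + 11*(-42)) + 302) = -49*((9 + 11 - 378 - 462) + 302) = -49*(-820 + 302) = -49*(-518) = 25382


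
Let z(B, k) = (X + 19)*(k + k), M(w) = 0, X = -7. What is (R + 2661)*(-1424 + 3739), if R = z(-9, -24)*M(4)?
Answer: 6160215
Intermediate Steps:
z(B, k) = 24*k (z(B, k) = (-7 + 19)*(k + k) = 12*(2*k) = 24*k)
R = 0 (R = (24*(-24))*0 = -576*0 = 0)
(R + 2661)*(-1424 + 3739) = (0 + 2661)*(-1424 + 3739) = 2661*2315 = 6160215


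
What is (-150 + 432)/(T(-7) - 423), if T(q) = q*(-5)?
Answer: -141/194 ≈ -0.72680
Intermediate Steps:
T(q) = -5*q
(-150 + 432)/(T(-7) - 423) = (-150 + 432)/(-5*(-7) - 423) = 282/(35 - 423) = 282/(-388) = 282*(-1/388) = -141/194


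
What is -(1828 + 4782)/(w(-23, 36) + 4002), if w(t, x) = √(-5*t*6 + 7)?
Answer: -26453220/16015307 + 6610*√697/16015307 ≈ -1.6409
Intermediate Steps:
w(t, x) = √(7 - 30*t) (w(t, x) = √(-30*t + 7) = √(7 - 30*t))
-(1828 + 4782)/(w(-23, 36) + 4002) = -(1828 + 4782)/(√(7 - 30*(-23)) + 4002) = -6610/(√(7 + 690) + 4002) = -6610/(√697 + 4002) = -6610/(4002 + √697)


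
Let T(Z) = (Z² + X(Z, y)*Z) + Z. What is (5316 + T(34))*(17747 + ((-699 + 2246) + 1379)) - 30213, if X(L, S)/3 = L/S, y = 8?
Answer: 286860141/2 ≈ 1.4343e+8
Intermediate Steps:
X(L, S) = 3*L/S (X(L, S) = 3*(L/S) = 3*L/S)
T(Z) = Z + 11*Z²/8 (T(Z) = (Z² + (3*Z/8)*Z) + Z = (Z² + 3*Z²/8) + Z = 11*Z²/8 + Z = Z + 11*Z²/8)
(5316 + T(34))*(17747 + ((-699 + 2246) + 1379)) - 30213 = (5316 + (⅛)*34*(8 + 11*34))*(17747 + ((-699 + 2246) + 1379)) - 30213 = (5316 + (⅛)*34*(8 + 374))*(17747 + (1547 + 1379)) - 30213 = (5316 + (⅛)*34*382)*(17747 + 2926) - 30213 = (5316 + 3247/2)*20673 - 30213 = (13879/2)*20673 - 30213 = 286920567/2 - 30213 = 286860141/2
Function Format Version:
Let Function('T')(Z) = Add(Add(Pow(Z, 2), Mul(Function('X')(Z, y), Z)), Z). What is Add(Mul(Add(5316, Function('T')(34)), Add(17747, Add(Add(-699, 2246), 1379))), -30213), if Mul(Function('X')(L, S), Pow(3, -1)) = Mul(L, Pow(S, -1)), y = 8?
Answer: Rational(286860141, 2) ≈ 1.4343e+8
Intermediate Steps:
Function('X')(L, S) = Mul(3, L, Pow(S, -1)) (Function('X')(L, S) = Mul(3, Mul(L, Pow(S, -1))) = Mul(3, L, Pow(S, -1)))
Function('T')(Z) = Add(Z, Mul(Rational(11, 8), Pow(Z, 2))) (Function('T')(Z) = Add(Add(Pow(Z, 2), Mul(Mul(3, Z, Pow(8, -1)), Z)), Z) = Add(Add(Pow(Z, 2), Mul(Mul(3, Z, Rational(1, 8)), Z)), Z) = Add(Add(Pow(Z, 2), Mul(Mul(Rational(3, 8), Z), Z)), Z) = Add(Add(Pow(Z, 2), Mul(Rational(3, 8), Pow(Z, 2))), Z) = Add(Mul(Rational(11, 8), Pow(Z, 2)), Z) = Add(Z, Mul(Rational(11, 8), Pow(Z, 2))))
Add(Mul(Add(5316, Function('T')(34)), Add(17747, Add(Add(-699, 2246), 1379))), -30213) = Add(Mul(Add(5316, Mul(Rational(1, 8), 34, Add(8, Mul(11, 34)))), Add(17747, Add(Add(-699, 2246), 1379))), -30213) = Add(Mul(Add(5316, Mul(Rational(1, 8), 34, Add(8, 374))), Add(17747, Add(1547, 1379))), -30213) = Add(Mul(Add(5316, Mul(Rational(1, 8), 34, 382)), Add(17747, 2926)), -30213) = Add(Mul(Add(5316, Rational(3247, 2)), 20673), -30213) = Add(Mul(Rational(13879, 2), 20673), -30213) = Add(Rational(286920567, 2), -30213) = Rational(286860141, 2)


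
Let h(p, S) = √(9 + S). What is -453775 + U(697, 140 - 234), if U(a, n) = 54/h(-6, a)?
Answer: -453775 + 27*√706/353 ≈ -4.5377e+5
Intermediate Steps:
U(a, n) = 54/√(9 + a) (U(a, n) = 54/(√(9 + a)) = 54/√(9 + a))
-453775 + U(697, 140 - 234) = -453775 + 54/√(9 + 697) = -453775 + 54/√706 = -453775 + 54*(√706/706) = -453775 + 27*√706/353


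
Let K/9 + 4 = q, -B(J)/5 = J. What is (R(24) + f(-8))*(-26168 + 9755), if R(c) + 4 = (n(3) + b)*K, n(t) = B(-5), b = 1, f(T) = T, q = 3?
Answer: 4037598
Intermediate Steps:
B(J) = -5*J
n(t) = 25 (n(t) = -5*(-5) = 25)
K = -9 (K = -36 + 9*3 = -36 + 27 = -9)
R(c) = -238 (R(c) = -4 + (25 + 1)*(-9) = -4 + 26*(-9) = -4 - 234 = -238)
(R(24) + f(-8))*(-26168 + 9755) = (-238 - 8)*(-26168 + 9755) = -246*(-16413) = 4037598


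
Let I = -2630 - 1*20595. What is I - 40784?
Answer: -64009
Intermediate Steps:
I = -23225 (I = -2630 - 20595 = -23225)
I - 40784 = -23225 - 40784 = -64009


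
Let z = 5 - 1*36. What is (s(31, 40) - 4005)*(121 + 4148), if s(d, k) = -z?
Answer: -16965006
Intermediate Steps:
z = -31 (z = 5 - 36 = -31)
s(d, k) = 31 (s(d, k) = -1*(-31) = 31)
(s(31, 40) - 4005)*(121 + 4148) = (31 - 4005)*(121 + 4148) = -3974*4269 = -16965006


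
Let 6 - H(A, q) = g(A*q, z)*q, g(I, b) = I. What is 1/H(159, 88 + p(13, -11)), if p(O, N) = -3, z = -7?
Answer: -1/1148769 ≈ -8.7050e-7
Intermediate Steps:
H(A, q) = 6 - A*q² (H(A, q) = 6 - A*q*q = 6 - A*q²)
1/H(159, 88 + p(13, -11)) = 1/(6 - 1*159*(88 - 3)²) = 1/(6 - 1*159*85²) = 1/(6 - 1*159*7225) = 1/(6 - 1148775) = 1/(-1148769) = -1/1148769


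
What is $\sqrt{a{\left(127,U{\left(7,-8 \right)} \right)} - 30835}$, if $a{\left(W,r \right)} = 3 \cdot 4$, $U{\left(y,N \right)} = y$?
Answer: $i \sqrt{30823} \approx 175.56 i$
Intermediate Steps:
$a{\left(W,r \right)} = 12$
$\sqrt{a{\left(127,U{\left(7,-8 \right)} \right)} - 30835} = \sqrt{12 - 30835} = \sqrt{-30823} = i \sqrt{30823}$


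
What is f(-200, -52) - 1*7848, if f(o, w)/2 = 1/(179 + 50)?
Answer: -1797190/229 ≈ -7848.0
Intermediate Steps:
f(o, w) = 2/229 (f(o, w) = 2/(179 + 50) = 2/229)
f(-200, -52) - 1*7848 = 2/229 - 1*7848 = 2/229 - 7848 = -1797190/229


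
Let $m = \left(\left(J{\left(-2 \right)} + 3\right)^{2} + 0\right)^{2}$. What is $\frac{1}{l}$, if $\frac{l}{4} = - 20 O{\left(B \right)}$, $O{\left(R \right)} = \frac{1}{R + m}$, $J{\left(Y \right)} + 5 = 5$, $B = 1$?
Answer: $- \frac{41}{40} \approx -1.025$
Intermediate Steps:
$J{\left(Y \right)} = 0$ ($J{\left(Y \right)} = -5 + 5 = 0$)
$m = 81$ ($m = \left(\left(0 + 3\right)^{2} + 0\right)^{2} = \left(3^{2} + 0\right)^{2} = \left(9 + 0\right)^{2} = 9^{2} = 81$)
$O{\left(R \right)} = \frac{1}{81 + R}$ ($O{\left(R \right)} = \frac{1}{R + 81} = \frac{1}{81 + R}$)
$l = - \frac{40}{41}$ ($l = 4 \left(- \frac{20}{81 + 1}\right) = 4 \left(- \frac{20}{82}\right) = 4 \left(\left(-20\right) \frac{1}{82}\right) = 4 \left(- \frac{10}{41}\right) = - \frac{40}{41} \approx -0.97561$)
$\frac{1}{l} = \frac{1}{- \frac{40}{41}} = - \frac{41}{40}$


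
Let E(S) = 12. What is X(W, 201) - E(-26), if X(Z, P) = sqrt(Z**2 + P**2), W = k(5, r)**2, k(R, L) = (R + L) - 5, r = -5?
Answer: -12 + sqrt(41026) ≈ 190.55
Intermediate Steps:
k(R, L) = -5 + L + R (k(R, L) = (L + R) - 5 = -5 + L + R)
W = 25 (W = (-5 - 5 + 5)**2 = (-5)**2 = 25)
X(Z, P) = sqrt(P**2 + Z**2)
X(W, 201) - E(-26) = sqrt(201**2 + 25**2) - 1*12 = sqrt(40401 + 625) - 12 = sqrt(41026) - 12 = -12 + sqrt(41026)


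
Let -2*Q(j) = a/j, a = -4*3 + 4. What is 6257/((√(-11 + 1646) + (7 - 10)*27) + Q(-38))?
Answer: -183198703/1784446 - 2258777*√1635/1784446 ≈ -153.85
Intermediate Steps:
a = -8 (a = -12 + 4 = -8)
Q(j) = 4/j (Q(j) = -(-4)/j = 4/j)
6257/((√(-11 + 1646) + (7 - 10)*27) + Q(-38)) = 6257/((√(-11 + 1646) + (7 - 10)*27) + 4/(-38)) = 6257/((√1635 - 3*27) + 4*(-1/38)) = 6257/((√1635 - 81) - 2/19) = 6257/((-81 + √1635) - 2/19) = 6257/(-1541/19 + √1635)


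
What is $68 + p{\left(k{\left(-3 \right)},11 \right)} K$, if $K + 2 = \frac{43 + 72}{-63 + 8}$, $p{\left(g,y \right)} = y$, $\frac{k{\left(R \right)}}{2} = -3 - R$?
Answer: $23$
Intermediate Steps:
$k{\left(R \right)} = -6 - 2 R$ ($k{\left(R \right)} = 2 \left(-3 - R\right) = -6 - 2 R$)
$K = - \frac{45}{11}$ ($K = -2 + \frac{43 + 72}{-63 + 8} = -2 + \frac{115}{-55} = -2 + 115 \left(- \frac{1}{55}\right) = -2 - \frac{23}{11} = - \frac{45}{11} \approx -4.0909$)
$68 + p{\left(k{\left(-3 \right)},11 \right)} K = 68 + 11 \left(- \frac{45}{11}\right) = 68 - 45 = 23$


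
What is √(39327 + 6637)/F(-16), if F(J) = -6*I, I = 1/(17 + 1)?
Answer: -6*√11491 ≈ -643.18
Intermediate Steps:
I = 1/18 ≈ 0.055556
F(J) = -⅓ (F(J) = -6*1/18 = -⅓)
√(39327 + 6637)/F(-16) = √(39327 + 6637)/(-⅓) = √45964*(-3) = (2*√11491)*(-3) = -6*√11491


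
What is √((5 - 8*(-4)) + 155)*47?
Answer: 376*√3 ≈ 651.25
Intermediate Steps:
√((5 - 8*(-4)) + 155)*47 = √((5 + 32) + 155)*47 = √(37 + 155)*47 = √192*47 = (8*√3)*47 = 376*√3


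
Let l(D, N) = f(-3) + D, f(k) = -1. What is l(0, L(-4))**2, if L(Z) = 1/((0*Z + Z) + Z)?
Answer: 1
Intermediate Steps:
L(Z) = 1/(2*Z) (L(Z) = 1/((0 + Z) + Z) = 1/(Z + Z) = 1/(2*Z))
l(D, N) = -1 + D
l(0, L(-4))**2 = (-1 + 0)**2 = (-1)**2 = 1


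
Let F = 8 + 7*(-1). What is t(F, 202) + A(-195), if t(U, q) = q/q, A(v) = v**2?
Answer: 38026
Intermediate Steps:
F = 1 (F = 8 - 7 = 1)
t(U, q) = 1
t(F, 202) + A(-195) = 1 + (-195)**2 = 1 + 38025 = 38026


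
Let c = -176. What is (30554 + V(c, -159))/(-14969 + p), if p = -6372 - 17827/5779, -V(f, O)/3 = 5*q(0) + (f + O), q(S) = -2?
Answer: -182552831/123347466 ≈ -1.4800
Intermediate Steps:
V(f, O) = 30 - 3*O - 3*f (V(f, O) = -3*(5*(-2) + (f + O)) = -3*(-10 + (O + f)) = -3*(-10 + O + f) = 30 - 3*O - 3*f)
p = -36841615/5779 (p = -6372 - 17827*1/5779 = -6372 - 17827/5779 = -36841615/5779 ≈ -6375.1)
(30554 + V(c, -159))/(-14969 + p) = (30554 + (30 - 3*(-159) - 3*(-176)))/(-14969 - 36841615/5779) = (30554 + (30 + 477 + 528))/(-123347466/5779) = (30554 + 1035)*(-5779/123347466) = 31589*(-5779/123347466) = -182552831/123347466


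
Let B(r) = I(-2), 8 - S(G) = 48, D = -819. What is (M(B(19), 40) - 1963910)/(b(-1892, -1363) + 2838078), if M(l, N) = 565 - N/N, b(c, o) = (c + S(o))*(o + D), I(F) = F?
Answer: -981673/3526851 ≈ -0.27834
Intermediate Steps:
S(G) = -40 (S(G) = 8 - 1*48 = 8 - 48 = -40)
B(r) = -2
b(c, o) = (-819 + o)*(-40 + c) (b(c, o) = (c - 40)*(o - 819) = (-40 + c)*(-819 + o) = (-819 + o)*(-40 + c))
M(l, N) = 564 (M(l, N) = 565 - 1*1 = 565 - 1 = 564)
(M(B(19), 40) - 1963910)/(b(-1892, -1363) + 2838078) = (564 - 1963910)/((32760 - 819*(-1892) - 40*(-1363) - 1892*(-1363)) + 2838078) = -1963346/((32760 + 1549548 + 54520 + 2578796) + 2838078) = -1963346/(4215624 + 2838078) = -1963346/7053702 = -1963346*1/7053702 = -981673/3526851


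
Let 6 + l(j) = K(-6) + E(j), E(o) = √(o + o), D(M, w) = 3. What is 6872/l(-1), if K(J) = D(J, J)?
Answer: -20616/11 - 6872*I*√2/11 ≈ -1874.2 - 883.5*I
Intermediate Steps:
K(J) = 3
E(o) = √2*√o (E(o) = √(2*o) = √2*√o)
l(j) = -3 + √2*√j (l(j) = -6 + (3 + √2*√j) = -3 + √2*√j)
6872/l(-1) = 6872/(-3 + √2*√(-1)) = 6872/(-3 + √2*I) = 6872/(-3 + I*√2)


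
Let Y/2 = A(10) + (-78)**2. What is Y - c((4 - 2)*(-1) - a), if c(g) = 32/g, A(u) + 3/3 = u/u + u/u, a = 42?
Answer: 133878/11 ≈ 12171.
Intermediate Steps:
A(u) = 1 (A(u) = -1 + (u/u + u/u) = -1 + (1 + 1) = -1 + 2 = 1)
Y = 12170 (Y = 2*(1 + (-78)**2) = 2*(1 + 6084) = 2*6085 = 12170)
Y - c((4 - 2)*(-1) - a) = 12170 - 32/((4 - 2)*(-1) - 1*42) = 12170 - 32/(2*(-1) - 42) = 12170 - 32/(-2 - 42) = 12170 - 32/(-44) = 12170 - 32*(-1)/44 = 12170 - 1*(-8/11) = 12170 + 8/11 = 133878/11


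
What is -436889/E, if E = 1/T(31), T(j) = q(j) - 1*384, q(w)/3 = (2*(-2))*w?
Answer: 330288084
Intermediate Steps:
q(w) = -12*w (q(w) = 3*((2*(-2))*w) = 3*(-4*w) = -12*w)
T(j) = -384 - 12*j (T(j) = -12*j - 1*384 = -12*j - 384 = -384 - 12*j)
E = -1/756 (E = 1/(-384 - 12*31) = 1/(-384 - 372) = 1/(-756) = -1/756 ≈ -0.0013228)
-436889/E = -436889/(-1/756) = -436889*(-756) = 330288084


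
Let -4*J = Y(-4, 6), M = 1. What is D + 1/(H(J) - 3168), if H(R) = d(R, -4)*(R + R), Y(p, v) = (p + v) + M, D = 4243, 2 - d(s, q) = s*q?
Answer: 26870917/6333 ≈ 4243.0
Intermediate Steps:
d(s, q) = 2 - q*s (d(s, q) = 2 - s*q = 2 - q*s)
Y(p, v) = 1 + p + v (Y(p, v) = (p + v) + 1 = 1 + p + v)
J = -¾ (J = -(1 - 4 + 6)/4 = -¼*3 = -¾ ≈ -0.75000)
H(R) = 2*R*(2 + 4*R) (H(R) = (2 - 1*(-4)*R)*(R + R) = (2 + 4*R)*(2*R) = 2*R*(2 + 4*R))
D + 1/(H(J) - 3168) = 4243 + 1/(4*(-¾)*(1 + 2*(-¾)) - 3168) = 4243 + 1/(4*(-¾)*(1 - 3/2) - 3168) = 4243 + 1/(4*(-¾)*(-½) - 3168) = 4243 + 1/(3/2 - 3168) = 4243 + 1/(-6333/2) = 4243 - 2/6333 = 26870917/6333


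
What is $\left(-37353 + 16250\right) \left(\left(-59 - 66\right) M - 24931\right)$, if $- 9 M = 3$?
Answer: $\frac{1575718804}{3} \approx 5.2524 \cdot 10^{8}$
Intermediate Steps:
$M = - \frac{1}{3}$ ($M = \left(- \frac{1}{9}\right) 3 = - \frac{1}{3} \approx -0.33333$)
$\left(-37353 + 16250\right) \left(\left(-59 - 66\right) M - 24931\right) = \left(-37353 + 16250\right) \left(\left(-59 - 66\right) \left(- \frac{1}{3}\right) - 24931\right) = - 21103 \left(\left(-125\right) \left(- \frac{1}{3}\right) - 24931\right) = - 21103 \left(\frac{125}{3} - 24931\right) = \left(-21103\right) \left(- \frac{74668}{3}\right) = \frac{1575718804}{3}$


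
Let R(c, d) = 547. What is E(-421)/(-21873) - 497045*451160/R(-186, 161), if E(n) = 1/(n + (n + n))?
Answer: -6194952787121497253/15111202653 ≈ -4.0996e+8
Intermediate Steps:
E(n) = 1/(3*n) (E(n) = 1/(n + 2*n) = 1/(3*n))
E(-421)/(-21873) - 497045*451160/R(-186, 161) = ((⅓)/(-421))/(-21873) - 497045/(547/451160) = ((⅓)*(-1/421))*(-1/21873) - 497045/(547*(1/451160)) = -1/1263*(-1/21873) - 497045/547/451160 = 1/27625599 - 497045*451160/547 = 1/27625599 - 224246822200/547 = -6194952787121497253/15111202653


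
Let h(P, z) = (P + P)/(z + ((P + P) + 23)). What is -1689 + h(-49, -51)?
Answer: -15194/9 ≈ -1688.2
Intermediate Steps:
h(P, z) = 2*P/(23 + z + 2*P) (h(P, z) = (2*P)/(z + (2*P + 23)) = (2*P)/(z + (23 + 2*P)) = (2*P)/(23 + z + 2*P) = 2*P/(23 + z + 2*P))
-1689 + h(-49, -51) = -1689 + 2*(-49)/(23 - 51 + 2*(-49)) = -1689 + 2*(-49)/(23 - 51 - 98) = -1689 + 2*(-49)/(-126) = -1689 + 2*(-49)*(-1/126) = -1689 + 7/9 = -15194/9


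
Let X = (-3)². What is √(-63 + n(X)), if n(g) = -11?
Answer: I*√74 ≈ 8.6023*I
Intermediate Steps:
X = 9
√(-63 + n(X)) = √(-63 - 11) = √(-74) = I*√74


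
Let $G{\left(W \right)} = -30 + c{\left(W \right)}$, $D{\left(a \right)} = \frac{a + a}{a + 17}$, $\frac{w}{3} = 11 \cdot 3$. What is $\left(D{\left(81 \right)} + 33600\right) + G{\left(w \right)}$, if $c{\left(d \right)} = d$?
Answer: $\frac{1649862}{49} \approx 33671.0$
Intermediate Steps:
$w = 99$ ($w = 3 \cdot 11 \cdot 3 = 3 \cdot 33 = 99$)
$D{\left(a \right)} = \frac{2 a}{17 + a}$
$G{\left(W \right)} = -30 + W$
$\left(D{\left(81 \right)} + 33600\right) + G{\left(w \right)} = \left(2 \cdot 81 \frac{1}{17 + 81} + 33600\right) + \left(-30 + 99\right) = \left(2 \cdot 81 \cdot \frac{1}{98} + 33600\right) + 69 = \left(\frac{81}{49} + 33600\right) + 69 = \frac{1646481}{49} + 69 = \frac{1649862}{49}$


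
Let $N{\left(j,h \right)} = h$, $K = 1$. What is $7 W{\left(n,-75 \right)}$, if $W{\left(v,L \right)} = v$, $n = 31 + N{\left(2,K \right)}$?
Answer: $224$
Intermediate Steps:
$n = 32$ ($n = 31 + 1 = 32$)
$7 W{\left(n,-75 \right)} = 7 \cdot 32 = 224$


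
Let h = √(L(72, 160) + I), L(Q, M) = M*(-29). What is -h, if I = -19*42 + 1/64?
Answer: -I*√348031/8 ≈ -73.743*I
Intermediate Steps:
I = -51071/64 (I = -798 + 1/64 = -51071/64 ≈ -797.98)
L(Q, M) = -29*M
h = I*√348031/8 (h = √(-29*160 - 51071/64) = √(-4640 - 51071/64) = √(-348031/64) = I*√348031/8 ≈ 73.743*I)
-h = -I*√348031/8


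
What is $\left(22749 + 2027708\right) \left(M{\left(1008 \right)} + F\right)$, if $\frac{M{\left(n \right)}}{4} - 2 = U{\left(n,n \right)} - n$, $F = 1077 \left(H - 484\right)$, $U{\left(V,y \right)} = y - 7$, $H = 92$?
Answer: $-865711147228$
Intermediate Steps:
$U{\left(V,y \right)} = -7 + y$
$F = -422184$ ($F = 1077 \left(92 - 484\right) = 1077 \left(-392\right) = -422184$)
$M{\left(n \right)} = -20$ ($M{\left(n \right)} = 8 + 4 \left(\left(-7 + n\right) - n\right) = 8 + 4 \left(-7\right) = 8 - 28 = -20$)
$\left(22749 + 2027708\right) \left(M{\left(1008 \right)} + F\right) = \left(22749 + 2027708\right) \left(-20 - 422184\right) = 2050457 \left(-422204\right) = -865711147228$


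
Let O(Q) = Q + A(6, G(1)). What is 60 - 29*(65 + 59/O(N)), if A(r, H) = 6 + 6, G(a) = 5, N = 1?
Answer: -25436/13 ≈ -1956.6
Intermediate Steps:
A(r, H) = 12
O(Q) = 12 + Q (O(Q) = Q + 12 = 12 + Q)
60 - 29*(65 + 59/O(N)) = 60 - 29*(65 + 59/(12 + 1)) = 60 - 29*(65 + 59/13) = 60 - 29*904/13 = 60 - 26216/13 = -25436/13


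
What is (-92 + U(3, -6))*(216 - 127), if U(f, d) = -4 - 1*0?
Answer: -8544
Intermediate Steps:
U(f, d) = -4 (U(f, d) = -4 + 0 = -4)
(-92 + U(3, -6))*(216 - 127) = (-92 - 4)*(216 - 127) = -96*89 = -8544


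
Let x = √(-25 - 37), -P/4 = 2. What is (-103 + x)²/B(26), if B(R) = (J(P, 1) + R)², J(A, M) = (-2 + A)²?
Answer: (103 - I*√62)²/15876 ≈ 0.66434 - 0.10217*I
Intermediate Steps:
P = -8 (P = -4*2 = -8)
x = I*√62 (x = √(-62) = I*√62 ≈ 7.874*I)
B(R) = (100 + R)² (B(R) = ((-2 - 8)² + R)² = ((-10)² + R)² = (100 + R)²)
(-103 + x)²/B(26) = (-103 + I*√62)²/((100 + 26)²) = (-103 + I*√62)²/(126²) = (-103 + I*√62)²/15876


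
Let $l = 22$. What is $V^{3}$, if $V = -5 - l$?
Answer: $-19683$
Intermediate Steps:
$V = -27$ ($V = -5 - 22 = -27$)
$V^{3} = \left(-27\right)^{3} = -19683$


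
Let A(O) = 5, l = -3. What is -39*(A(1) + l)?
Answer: -78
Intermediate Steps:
-39*(A(1) + l) = -39*(5 - 3) = -39*2 = -78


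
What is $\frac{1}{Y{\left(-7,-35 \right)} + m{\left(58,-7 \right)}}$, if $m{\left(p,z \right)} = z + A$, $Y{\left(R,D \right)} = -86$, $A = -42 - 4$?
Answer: $- \frac{1}{139} \approx -0.0071942$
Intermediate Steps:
$A = -46$
$m{\left(p,z \right)} = -46 + z$ ($m{\left(p,z \right)} = z - 46 = -46 + z$)
$\frac{1}{Y{\left(-7,-35 \right)} + m{\left(58,-7 \right)}} = \frac{1}{-86 - 53} = \frac{1}{-139} = - \frac{1}{139}$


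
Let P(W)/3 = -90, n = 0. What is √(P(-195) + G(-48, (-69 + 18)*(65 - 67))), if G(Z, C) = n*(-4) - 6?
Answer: 2*I*√69 ≈ 16.613*I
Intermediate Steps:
P(W) = -270 (P(W) = 3*(-90) = -270)
G(Z, C) = -6 (G(Z, C) = 0*(-4) - 6 = 0 - 6 = -6)
√(P(-195) + G(-48, (-69 + 18)*(65 - 67))) = √(-270 - 6) = √(-276) = 2*I*√69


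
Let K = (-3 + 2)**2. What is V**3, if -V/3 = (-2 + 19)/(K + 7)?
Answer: -132651/512 ≈ -259.08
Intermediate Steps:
K = 1 (K = (-1)**2 = 1)
V = -51/8 (V = -3*(-2 + 19)/(1 + 7) = -51/8 ≈ -6.3750)
V**3 = (-51/8)**3 = -132651/512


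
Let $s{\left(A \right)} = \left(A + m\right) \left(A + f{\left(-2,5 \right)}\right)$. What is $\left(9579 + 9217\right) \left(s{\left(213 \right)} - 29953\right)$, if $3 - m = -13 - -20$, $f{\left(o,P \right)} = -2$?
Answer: $265888216$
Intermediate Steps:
$m = -4$ ($m = 3 - \left(-13 - -20\right) = 3 - \left(-13 + 20\right) = 3 - 7 = -4$)
$s{\left(A \right)} = \left(-4 + A\right) \left(-2 + A\right)$ ($s{\left(A \right)} = \left(A - 4\right) \left(A - 2\right) = \left(-4 + A\right) \left(-2 + A\right)$)
$\left(9579 + 9217\right) \left(s{\left(213 \right)} - 29953\right) = \left(9579 + 9217\right) \left(\left(8 + 213^{2} - 1278\right) - 29953\right) = 18796 \left(\left(8 + 45369 - 1278\right) - 29953\right) = 18796 \left(44099 - 29953\right) = 18796 \cdot 14146 = 265888216$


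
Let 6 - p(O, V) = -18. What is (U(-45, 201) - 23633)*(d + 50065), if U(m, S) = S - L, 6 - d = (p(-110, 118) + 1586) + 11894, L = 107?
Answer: -860750613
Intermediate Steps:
p(O, V) = 24 (p(O, V) = 6 - 1*(-18) = 6 + 18 = 24)
d = -13498 (d = 6 - ((24 + 1586) + 11894) = 6 - (1610 + 11894) = 6 - 1*13504 = 6 - 13504 = -13498)
U(m, S) = -107 + S (U(m, S) = S - 1*107 = S - 107 = -107 + S)
(U(-45, 201) - 23633)*(d + 50065) = ((-107 + 201) - 23633)*(-13498 + 50065) = (94 - 23633)*36567 = -23539*36567 = -860750613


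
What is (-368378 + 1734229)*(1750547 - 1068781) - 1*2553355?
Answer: 931188219511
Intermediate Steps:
(-368378 + 1734229)*(1750547 - 1068781) - 1*2553355 = 1365851*681766 - 2553355 = 931190772866 - 2553355 = 931188219511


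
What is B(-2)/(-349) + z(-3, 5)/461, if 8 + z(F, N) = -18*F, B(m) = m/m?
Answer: 15593/160889 ≈ 0.096918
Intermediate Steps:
B(m) = 1
z(F, N) = -8 - 18*F
B(-2)/(-349) + z(-3, 5)/461 = 1/(-349) + (-8 - 18*(-3))/461 = 1*(-1/349) + (-8 + 54)*(1/461) = -1/349 + 46*(1/461) = -1/349 + 46/461 = 15593/160889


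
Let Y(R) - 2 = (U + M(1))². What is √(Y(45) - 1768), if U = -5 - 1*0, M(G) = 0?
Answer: I*√1741 ≈ 41.725*I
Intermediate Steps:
U = -5 (U = -5 + 0 = -5)
Y(R) = 27 (Y(R) = 2 + (-5 + 0)² = 2 + (-5)² = 2 + 25 = 27)
√(Y(45) - 1768) = √(27 - 1768) = √(-1741) = I*√1741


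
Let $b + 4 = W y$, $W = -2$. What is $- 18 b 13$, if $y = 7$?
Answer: $4212$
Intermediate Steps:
$b = -18$ ($b = -4 - 14 = -18$)
$- 18 b 13 = \left(-18\right) \left(-18\right) 13 = 324 \cdot 13 = 4212$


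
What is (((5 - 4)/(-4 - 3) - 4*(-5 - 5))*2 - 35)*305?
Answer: 95465/7 ≈ 13638.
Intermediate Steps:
(((5 - 4)/(-4 - 3) - 4*(-5 - 5))*2 - 35)*305 = ((1/(-7) - 4*(-10))*2 - 35)*305 = ((1*(-⅐) + 40)*2 - 35)*305 = ((-⅐ + 40)*2 - 35)*305 = ((279/7)*2 - 35)*305 = (558/7 - 35)*305 = (313/7)*305 = 95465/7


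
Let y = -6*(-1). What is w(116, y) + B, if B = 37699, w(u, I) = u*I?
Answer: 38395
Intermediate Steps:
y = 6
w(u, I) = I*u
w(116, y) + B = 6*116 + 37699 = 696 + 37699 = 38395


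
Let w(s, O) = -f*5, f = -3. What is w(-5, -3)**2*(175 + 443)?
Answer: 139050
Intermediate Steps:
w(s, O) = 15 (w(s, O) = -1*(-3)*5 = 3*5 = 15)
w(-5, -3)**2*(175 + 443) = 15**2*(175 + 443) = 225*618 = 139050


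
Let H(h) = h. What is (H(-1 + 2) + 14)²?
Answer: 225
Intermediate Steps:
(H(-1 + 2) + 14)² = ((-1 + 2) + 14)² = (1 + 14)² = 15² = 225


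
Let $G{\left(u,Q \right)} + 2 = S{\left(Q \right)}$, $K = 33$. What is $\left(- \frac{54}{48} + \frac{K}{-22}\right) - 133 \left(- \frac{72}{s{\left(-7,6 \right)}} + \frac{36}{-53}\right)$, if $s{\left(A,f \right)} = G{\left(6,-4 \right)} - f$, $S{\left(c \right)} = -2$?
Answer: $- \frac{1844157}{2120} \approx -869.89$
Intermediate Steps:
$G{\left(u,Q \right)} = -4$ ($G{\left(u,Q \right)} = -2 - 2 = -4$)
$s{\left(A,f \right)} = -4 - f$
$\left(- \frac{54}{48} + \frac{K}{-22}\right) - 133 \left(- \frac{72}{s{\left(-7,6 \right)}} + \frac{36}{-53}\right) = \left(- \frac{54}{48} + \frac{33}{-22}\right) - 133 \left(- \frac{72}{-4 - 6} + \frac{36}{-53}\right) = \left(\left(-54\right) \frac{1}{48} + 33 \left(- \frac{1}{22}\right)\right) - 133 \left(- \frac{72}{-4 - 6} + 36 \left(- \frac{1}{53}\right)\right) = \left(- \frac{9}{8} - \frac{3}{2}\right) - 133 \left(- \frac{72}{-10} - \frac{36}{53}\right) = - \frac{21}{8} - 133 \left(\left(-72\right) \left(- \frac{1}{10}\right) - \frac{36}{53}\right) = - \frac{21}{8} - 133 \left(\frac{36}{5} - \frac{36}{53}\right) = - \frac{21}{8} - \frac{229824}{265} = - \frac{1844157}{2120}$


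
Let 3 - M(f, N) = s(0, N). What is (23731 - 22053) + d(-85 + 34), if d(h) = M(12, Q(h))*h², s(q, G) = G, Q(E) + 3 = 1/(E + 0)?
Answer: 17335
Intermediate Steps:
Q(E) = -3 + 1/E (Q(E) = -3 + 1/(E + 0) = -3 + 1/E)
M(f, N) = 3 - N
d(h) = h²*(6 - 1/h) (d(h) = (3 - (-3 + 1/h))*h² = (3 + (3 - 1/h))*h² = (6 - 1/h)*h² = h²*(6 - 1/h))
(23731 - 22053) + d(-85 + 34) = (23731 - 22053) + (-85 + 34)*(-1 + 6*(-85 + 34)) = 1678 - 51*(-1 + 6*(-51)) = 1678 - 51*(-1 - 306) = 1678 - 51*(-307) = 1678 + 15657 = 17335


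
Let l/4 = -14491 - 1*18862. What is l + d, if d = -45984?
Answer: -179396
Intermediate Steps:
l = -133412 (l = 4*(-14491 - 1*18862) = 4*(-14491 - 18862) = 4*(-33353) = -133412)
l + d = -133412 - 45984 = -179396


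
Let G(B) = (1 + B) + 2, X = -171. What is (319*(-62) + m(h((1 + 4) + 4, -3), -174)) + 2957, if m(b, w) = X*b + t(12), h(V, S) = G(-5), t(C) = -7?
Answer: -16486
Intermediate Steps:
G(B) = 3 + B
h(V, S) = -2 (h(V, S) = 3 - 5 = -2)
m(b, w) = -7 - 171*b (m(b, w) = -171*b - 7 = -7 - 171*b)
(319*(-62) + m(h((1 + 4) + 4, -3), -174)) + 2957 = (319*(-62) + (-7 - 171*(-2))) + 2957 = (-19778 + (-7 + 342)) + 2957 = (-19778 + 335) + 2957 = -19443 + 2957 = -16486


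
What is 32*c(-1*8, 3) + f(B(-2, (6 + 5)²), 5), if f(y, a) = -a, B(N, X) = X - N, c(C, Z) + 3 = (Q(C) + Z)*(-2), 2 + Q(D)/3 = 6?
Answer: -1061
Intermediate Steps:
Q(D) = 12 (Q(D) = -6 + 3*6 = -6 + 18 = 12)
c(C, Z) = -27 - 2*Z (c(C, Z) = -3 + (12 + Z)*(-2) = -3 + (-24 - 2*Z) = -27 - 2*Z)
32*c(-1*8, 3) + f(B(-2, (6 + 5)²), 5) = 32*(-27 - 2*3) - 1*5 = 32*(-27 - 6) - 5 = 32*(-33) - 5 = -1056 - 5 = -1061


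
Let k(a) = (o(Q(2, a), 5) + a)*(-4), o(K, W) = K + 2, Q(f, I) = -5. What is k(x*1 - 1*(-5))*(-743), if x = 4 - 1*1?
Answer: 14860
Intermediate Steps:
x = 3 (x = 4 - 1 = 3)
o(K, W) = 2 + K
k(a) = 12 - 4*a (k(a) = ((2 - 5) + a)*(-4) = (-3 + a)*(-4) = 12 - 4*a)
k(x*1 - 1*(-5))*(-743) = (12 - 4*(3*1 - 1*(-5)))*(-743) = (12 - 4*(3 + 5))*(-743) = (12 - 4*8)*(-743) = (12 - 32)*(-743) = -20*(-743) = 14860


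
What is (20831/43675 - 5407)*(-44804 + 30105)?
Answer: 3470873311906/43675 ≈ 7.9470e+7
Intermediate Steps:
(20831/43675 - 5407)*(-44804 + 30105) = (20831*(1/43675) - 5407)*(-14699) = (20831/43675 - 5407)*(-14699) = -236129894/43675*(-14699) = 3470873311906/43675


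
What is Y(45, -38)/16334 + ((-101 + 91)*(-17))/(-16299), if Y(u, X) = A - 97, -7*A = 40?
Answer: -31156441/1863595062 ≈ -0.016718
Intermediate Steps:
A = -40/7 (A = -⅐*40 = -40/7 ≈ -5.7143)
Y(u, X) = -719/7 (Y(u, X) = -40/7 - 97 = -719/7)
Y(45, -38)/16334 + ((-101 + 91)*(-17))/(-16299) = -719/7/16334 + ((-101 + 91)*(-17))/(-16299) = -719/7*1/16334 - 10*(-17)*(-1/16299) = -719/114338 + 170*(-1/16299) = -719/114338 - 170/16299 = -31156441/1863595062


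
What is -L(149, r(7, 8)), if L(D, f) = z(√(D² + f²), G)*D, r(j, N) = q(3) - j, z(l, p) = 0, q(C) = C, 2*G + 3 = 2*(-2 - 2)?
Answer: 0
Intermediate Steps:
G = -11/2 (G = -3/2 + (2*(-2 - 2))/2 = -3/2 + (2*(-4))/2 = -3/2 + (½)*(-8) = -3/2 - 4 = -11/2 ≈ -5.5000)
r(j, N) = 3 - j
L(D, f) = 0 (L(D, f) = 0*D = 0)
-L(149, r(7, 8)) = -1*0 = 0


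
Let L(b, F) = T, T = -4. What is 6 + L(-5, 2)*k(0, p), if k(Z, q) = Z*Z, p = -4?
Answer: 6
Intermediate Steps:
k(Z, q) = Z**2
L(b, F) = -4
6 + L(-5, 2)*k(0, p) = 6 - 4*0**2 = 6 - 4*0 = 6 + 0 = 6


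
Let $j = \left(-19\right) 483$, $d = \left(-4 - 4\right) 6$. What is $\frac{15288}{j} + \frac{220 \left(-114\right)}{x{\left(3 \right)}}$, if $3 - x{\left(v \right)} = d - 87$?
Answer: $- \frac{80148}{437} \approx -183.41$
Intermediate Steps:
$d = -48$ ($d = \left(-8\right) 6 = -48$)
$j = -9177$
$x{\left(v \right)} = 138$ ($x{\left(v \right)} = 3 - \left(-48 - 87\right) = 3 - -135 = 3 + 135 = 138$)
$\frac{15288}{j} + \frac{220 \left(-114\right)}{x{\left(3 \right)}} = \frac{15288}{-9177} + \frac{220 \left(-114\right)}{138} = 15288 \left(- \frac{1}{9177}\right) - \frac{4180}{23} = - \frac{728}{437} - \frac{4180}{23} = - \frac{80148}{437}$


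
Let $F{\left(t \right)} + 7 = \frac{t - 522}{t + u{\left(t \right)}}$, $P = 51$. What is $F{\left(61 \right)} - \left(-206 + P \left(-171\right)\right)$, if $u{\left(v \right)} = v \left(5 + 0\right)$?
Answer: $\frac{3264259}{366} \approx 8918.7$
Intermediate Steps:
$u{\left(v \right)} = 5 v$ ($u{\left(v \right)} = v 5 = 5 v$)
$F{\left(t \right)} = -7 + \frac{-522 + t}{6 t}$ ($F{\left(t \right)} = -7 + \frac{t - 522}{t + 5 t} = -7 + \frac{-522 + t}{6 t}$)
$F{\left(61 \right)} - \left(-206 + P \left(-171\right)\right) = \left(- \frac{41}{6} - \frac{87}{61}\right) - \left(-206 + 51 \left(-171\right)\right) = \left(- \frac{41}{6} - \frac{87}{61}\right) - \left(-206 - 8721\right) = \left(- \frac{41}{6} - \frac{87}{61}\right) - -8927 = - \frac{3023}{366} + 8927 = \frac{3264259}{366}$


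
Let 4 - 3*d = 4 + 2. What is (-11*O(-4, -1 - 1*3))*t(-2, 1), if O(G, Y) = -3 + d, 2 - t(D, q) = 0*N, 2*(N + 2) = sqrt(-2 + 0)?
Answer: 242/3 ≈ 80.667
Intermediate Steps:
d = -2/3 (d = 4/3 - (4 + 2)/3 = 4/3 - 1/3*6 = 4/3 - 2 = -2/3 ≈ -0.66667)
N = -2 + I*sqrt(2)/2 (N = -2 + sqrt(-2 + 0)/2 = -2 + sqrt(-2)/2 = -2 + (I*sqrt(2))/2 = -2 + I*sqrt(2)/2 ≈ -2.0 + 0.70711*I)
t(D, q) = 2 (t(D, q) = 2 - 0*(-2 + I*sqrt(2)/2) = 2 - 1*0 = 2 + 0 = 2)
O(G, Y) = -11/3 (O(G, Y) = -3 - 2/3 = -11/3)
(-11*O(-4, -1 - 1*3))*t(-2, 1) = -11*(-11/3)*2 = (121/3)*2 = 242/3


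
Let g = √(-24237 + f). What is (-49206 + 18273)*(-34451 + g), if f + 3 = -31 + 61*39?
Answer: 1065672783 - 61866*I*√5473 ≈ 1.0657e+9 - 4.5768e+6*I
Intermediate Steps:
f = 2345 (f = -3 + (-31 + 61*39) = -3 + (-31 + 2379) = -3 + 2348 = 2345)
g = 2*I*√5473 (g = √(-24237 + 2345) = √(-21892) = 2*I*√5473 ≈ 147.96*I)
(-49206 + 18273)*(-34451 + g) = (-49206 + 18273)*(-34451 + 2*I*√5473) = -30933*(-34451 + 2*I*√5473) = 1065672783 - 61866*I*√5473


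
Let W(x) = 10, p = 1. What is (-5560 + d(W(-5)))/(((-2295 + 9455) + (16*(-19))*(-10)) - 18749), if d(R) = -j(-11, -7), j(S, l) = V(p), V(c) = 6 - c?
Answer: 5565/8549 ≈ 0.65095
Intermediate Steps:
j(S, l) = 5 (j(S, l) = 6 - 1*1 = 6 - 1 = 5)
d(R) = -5 (d(R) = -1*5 = -5)
(-5560 + d(W(-5)))/(((-2295 + 9455) + (16*(-19))*(-10)) - 18749) = (-5560 - 5)/(((-2295 + 9455) + (16*(-19))*(-10)) - 18749) = -5565/((7160 - 304*(-10)) - 18749) = -5565/((7160 + 3040) - 18749) = -5565/(10200 - 18749) = -5565/(-8549) = -5565*(-1/8549) = 5565/8549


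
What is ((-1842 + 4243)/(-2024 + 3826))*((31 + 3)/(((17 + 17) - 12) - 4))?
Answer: 2401/954 ≈ 2.5168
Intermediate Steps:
((-1842 + 4243)/(-2024 + 3826))*((31 + 3)/(((17 + 17) - 12) - 4)) = (2401/1802)*(34/((34 - 12) - 4)) = (2401*(1/1802))*(34/(22 - 4)) = 2401*(34/18)/1802 = 2401*(34*(1/18))/1802 = (2401/1802)*(17/9) = 2401/954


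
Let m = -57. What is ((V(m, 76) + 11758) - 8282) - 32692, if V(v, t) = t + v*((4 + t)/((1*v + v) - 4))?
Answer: -1716980/59 ≈ -29101.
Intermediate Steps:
V(v, t) = t + v*(4 + t)/(-4 + 2*v) (V(v, t) = t + v*((4 + t)/((v + v) - 4)) = t + v*((4 + t)/(2*v - 4)) = t + v*((4 + t)/(-4 + 2*v)) = t + v*(4 + t)/(-4 + 2*v))
((V(m, 76) + 11758) - 8282) - 32692 = (((-4*76 + 4*(-57) + 3*76*(-57))/(2*(-2 - 57)) + 11758) - 8282) - 32692 = (((1/2)*(-304 - 228 - 12996)/(-59) + 11758) - 8282) - 32692 = (((1/2)*(-1/59)*(-13528) + 11758) - 8282) - 32692 = ((6764/59 + 11758) - 8282) - 32692 = (700486/59 - 8282) - 32692 = 211848/59 - 32692 = -1716980/59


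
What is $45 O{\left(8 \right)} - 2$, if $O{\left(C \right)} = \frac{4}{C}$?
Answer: $\frac{41}{2} \approx 20.5$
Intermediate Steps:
$45 O{\left(8 \right)} - 2 = 45 \cdot \frac{4}{8} - 2 = 45 \cdot 4 \cdot \frac{1}{8} - 2 = 45 \cdot \frac{1}{2} - 2 = \frac{45}{2} - 2 = \frac{41}{2}$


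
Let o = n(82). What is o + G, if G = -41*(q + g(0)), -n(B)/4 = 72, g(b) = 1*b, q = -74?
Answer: 2746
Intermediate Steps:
g(b) = b
n(B) = -288 (n(B) = -4*72 = -288)
o = -288
G = 3034 (G = -41*(-74 + 0) = -41*(-74) = 3034)
o + G = -288 + 3034 = 2746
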